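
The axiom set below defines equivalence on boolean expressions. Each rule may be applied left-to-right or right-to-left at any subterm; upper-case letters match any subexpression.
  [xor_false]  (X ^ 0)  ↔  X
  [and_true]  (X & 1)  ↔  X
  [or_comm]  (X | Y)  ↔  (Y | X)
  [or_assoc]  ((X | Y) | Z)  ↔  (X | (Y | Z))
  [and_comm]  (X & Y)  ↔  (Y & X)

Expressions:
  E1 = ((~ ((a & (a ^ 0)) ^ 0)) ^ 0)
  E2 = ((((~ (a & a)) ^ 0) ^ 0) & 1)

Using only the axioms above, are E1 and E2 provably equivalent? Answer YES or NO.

YES

step 1: xor_false (→) rewrites ((~ ((a & (a ^ 0)) ^ 0)) ^ 0) into (~ ((a & (a ^ 0)) ^ 0))
step 2: xor_false (→) rewrites (a ^ 0) into a, now (~ ((a & a) ^ 0))
step 3: xor_false (→) rewrites ((a & a) ^ 0) into (a & a), now (~ (a & a))
step 4: xor_false (←) rewrites (~ (a & a)) into ((~ (a & a)) ^ 0)
step 5: and_true (←) rewrites ((~ (a & a)) ^ 0) into (((~ (a & a)) ^ 0) & 1)
step 6: xor_false (←) rewrites ((~ (a & a)) ^ 0) into (((~ (a & a)) ^ 0) ^ 0), which is E2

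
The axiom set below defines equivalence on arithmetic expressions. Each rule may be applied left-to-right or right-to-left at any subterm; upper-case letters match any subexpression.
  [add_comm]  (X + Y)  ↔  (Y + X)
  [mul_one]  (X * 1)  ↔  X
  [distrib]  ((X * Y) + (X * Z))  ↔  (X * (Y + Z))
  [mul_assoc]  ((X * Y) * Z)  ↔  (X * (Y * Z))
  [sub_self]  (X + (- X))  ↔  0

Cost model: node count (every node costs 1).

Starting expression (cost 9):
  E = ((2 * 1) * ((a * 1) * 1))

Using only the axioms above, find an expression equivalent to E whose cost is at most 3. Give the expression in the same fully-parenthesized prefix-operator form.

(1) ((a * 1) * 1)  =[mul_one →]=  (a * 1)    ⊢ ((2 * 1) * (a * 1))
(2) (2 * 1)  =[mul_one →]=  2    ⊢ (2 * (a * 1))
(3) (a * 1)  =[mul_one →]=  a    ⊢ cost 3, within 3

(2 * a)   [cost 3]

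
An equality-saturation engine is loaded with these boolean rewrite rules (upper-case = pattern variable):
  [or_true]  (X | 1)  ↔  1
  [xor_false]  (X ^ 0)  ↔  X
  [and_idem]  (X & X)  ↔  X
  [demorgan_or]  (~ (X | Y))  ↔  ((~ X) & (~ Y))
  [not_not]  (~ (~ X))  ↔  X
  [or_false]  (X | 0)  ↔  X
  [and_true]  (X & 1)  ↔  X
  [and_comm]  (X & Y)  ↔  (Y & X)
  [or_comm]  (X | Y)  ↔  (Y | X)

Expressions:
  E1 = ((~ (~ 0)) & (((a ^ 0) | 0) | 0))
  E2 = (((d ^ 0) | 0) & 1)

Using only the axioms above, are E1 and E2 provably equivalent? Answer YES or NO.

NO

The axioms are sound identities: if E1 ↔* E2 then E1 and E2 evaluate identically under any assignment.
Under a=0, d=1: E1 evaluates to 0, E2 to 1. Distinct ⇒ no rewrite sequence connects them.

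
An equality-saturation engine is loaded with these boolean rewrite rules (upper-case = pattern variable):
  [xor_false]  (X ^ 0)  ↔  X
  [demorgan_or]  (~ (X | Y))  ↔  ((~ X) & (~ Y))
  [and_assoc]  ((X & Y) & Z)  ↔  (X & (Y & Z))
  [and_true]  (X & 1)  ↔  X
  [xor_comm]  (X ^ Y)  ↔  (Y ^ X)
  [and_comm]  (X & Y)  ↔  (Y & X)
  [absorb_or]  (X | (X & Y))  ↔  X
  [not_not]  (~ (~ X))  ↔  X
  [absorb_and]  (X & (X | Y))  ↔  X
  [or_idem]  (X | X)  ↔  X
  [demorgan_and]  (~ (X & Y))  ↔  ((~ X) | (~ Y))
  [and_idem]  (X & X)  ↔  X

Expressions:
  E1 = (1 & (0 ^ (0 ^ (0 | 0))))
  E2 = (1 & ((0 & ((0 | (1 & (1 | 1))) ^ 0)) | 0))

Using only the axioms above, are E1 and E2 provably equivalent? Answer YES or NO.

YES

step 1: or_idem (→) rewrites (0 | 0) into 0, now (1 & (0 ^ (0 ^ 0)))
step 2: xor_false (→) rewrites (0 ^ 0) into 0, now (1 & (0 ^ 0))
step 3: xor_false (→) rewrites (0 ^ 0) into 0, now (1 & 0)
step 4: or_idem (←) rewrites 0 into (0 | 0), now (1 & (0 | 0))
step 5: absorb_and (←) rewrites 0 into (0 & (0 | 1)), now (1 & ((0 & (0 | 1)) | 0))
step 6: xor_false (←) rewrites (0 | 1) into ((0 | 1) ^ 0), now (1 & ((0 & ((0 | 1) ^ 0)) | 0))
step 7: absorb_and (←) rewrites 1 into (1 & (1 | 1)), which is E2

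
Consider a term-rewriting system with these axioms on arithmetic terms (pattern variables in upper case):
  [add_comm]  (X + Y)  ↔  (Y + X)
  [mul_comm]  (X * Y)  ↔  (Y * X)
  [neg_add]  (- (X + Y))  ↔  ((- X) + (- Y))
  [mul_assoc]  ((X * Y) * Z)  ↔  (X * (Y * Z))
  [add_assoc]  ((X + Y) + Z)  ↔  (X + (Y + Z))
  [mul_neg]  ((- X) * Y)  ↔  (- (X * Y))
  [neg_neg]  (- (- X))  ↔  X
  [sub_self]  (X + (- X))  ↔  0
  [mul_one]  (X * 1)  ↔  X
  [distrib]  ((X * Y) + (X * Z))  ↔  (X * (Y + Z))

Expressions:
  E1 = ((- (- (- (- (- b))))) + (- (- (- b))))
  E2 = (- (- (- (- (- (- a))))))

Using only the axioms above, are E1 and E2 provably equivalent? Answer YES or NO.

All listed rules preserve value, hence provable equivalence implies equal values everywhere; look for a separating assignment.
a=0, b=1 gives E1 ↦ -2, E2 ↦ 0; values differ ⇒ not provably equivalent.

NO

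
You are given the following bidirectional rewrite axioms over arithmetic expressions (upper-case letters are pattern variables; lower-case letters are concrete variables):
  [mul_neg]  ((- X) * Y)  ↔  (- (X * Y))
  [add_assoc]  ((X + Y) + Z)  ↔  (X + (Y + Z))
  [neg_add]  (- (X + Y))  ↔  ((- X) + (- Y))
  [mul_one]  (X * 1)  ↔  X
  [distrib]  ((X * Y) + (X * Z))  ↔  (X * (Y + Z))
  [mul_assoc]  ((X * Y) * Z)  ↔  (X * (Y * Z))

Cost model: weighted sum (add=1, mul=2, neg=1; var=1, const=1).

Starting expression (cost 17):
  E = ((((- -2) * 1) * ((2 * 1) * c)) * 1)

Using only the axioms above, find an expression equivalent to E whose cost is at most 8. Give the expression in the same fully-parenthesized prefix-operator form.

((- -2) * (2 * c))   [cost 8]

1. [mul_one →] ((- -2) * 1)  →  (- -2);  E = (((- -2) * ((2 * 1) * c)) * 1)
2. [mul_one →] (2 * 1)  →  2;  E = (((- -2) * (2 * c)) * 1)
3. [mul_one →] (((- -2) * (2 * c)) * 1)  →  ((- -2) * (2 * c));  cost 8 ≤ 8, done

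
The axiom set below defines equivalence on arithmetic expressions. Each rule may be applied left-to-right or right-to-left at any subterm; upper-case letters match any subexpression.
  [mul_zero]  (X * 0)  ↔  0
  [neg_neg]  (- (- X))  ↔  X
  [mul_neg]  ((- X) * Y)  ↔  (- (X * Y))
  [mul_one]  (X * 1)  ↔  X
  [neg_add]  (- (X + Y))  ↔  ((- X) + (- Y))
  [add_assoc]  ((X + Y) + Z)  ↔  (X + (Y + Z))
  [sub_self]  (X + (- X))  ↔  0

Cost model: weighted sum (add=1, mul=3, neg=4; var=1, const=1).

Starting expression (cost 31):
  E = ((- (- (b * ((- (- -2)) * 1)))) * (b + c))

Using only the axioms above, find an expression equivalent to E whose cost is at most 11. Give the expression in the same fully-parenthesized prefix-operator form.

((b * -2) * (b + c))   [cost 11]

(1) (- (- -2))  =[neg_neg →]=  -2    ⊢ ((- (- (b * (-2 * 1)))) * (b + c))
(2) (- (- (b * (-2 * 1))))  =[neg_neg →]=  (b * (-2 * 1))    ⊢ ((b * (-2 * 1)) * (b + c))
(3) (-2 * 1)  =[mul_one →]=  -2    ⊢ cost 11, within 11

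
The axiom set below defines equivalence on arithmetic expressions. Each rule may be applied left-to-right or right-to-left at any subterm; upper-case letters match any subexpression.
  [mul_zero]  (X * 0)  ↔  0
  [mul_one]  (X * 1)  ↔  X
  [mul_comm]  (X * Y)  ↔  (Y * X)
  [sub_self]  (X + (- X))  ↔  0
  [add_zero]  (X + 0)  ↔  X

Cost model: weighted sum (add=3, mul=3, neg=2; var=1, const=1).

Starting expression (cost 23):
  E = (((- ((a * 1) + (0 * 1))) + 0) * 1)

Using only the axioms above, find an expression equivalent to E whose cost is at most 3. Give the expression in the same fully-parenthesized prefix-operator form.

(- a)   [cost 3]

step 1: mul_one (→) rewrites (((- ((a * 1) + (0 * 1))) + 0) * 1) into ((- ((a * 1) + (0 * 1))) + 0)
step 2: mul_one (→) rewrites (a * 1) into a, now ((- (a + (0 * 1))) + 0)
step 3: mul_one (→) rewrites (0 * 1) into 0, now ((- (a + 0)) + 0)
step 4: add_zero (→) rewrites ((- (a + 0)) + 0) into (- (a + 0))
step 5: add_zero (→) rewrites (a + 0) into a, reaching cost 3 (bound 3)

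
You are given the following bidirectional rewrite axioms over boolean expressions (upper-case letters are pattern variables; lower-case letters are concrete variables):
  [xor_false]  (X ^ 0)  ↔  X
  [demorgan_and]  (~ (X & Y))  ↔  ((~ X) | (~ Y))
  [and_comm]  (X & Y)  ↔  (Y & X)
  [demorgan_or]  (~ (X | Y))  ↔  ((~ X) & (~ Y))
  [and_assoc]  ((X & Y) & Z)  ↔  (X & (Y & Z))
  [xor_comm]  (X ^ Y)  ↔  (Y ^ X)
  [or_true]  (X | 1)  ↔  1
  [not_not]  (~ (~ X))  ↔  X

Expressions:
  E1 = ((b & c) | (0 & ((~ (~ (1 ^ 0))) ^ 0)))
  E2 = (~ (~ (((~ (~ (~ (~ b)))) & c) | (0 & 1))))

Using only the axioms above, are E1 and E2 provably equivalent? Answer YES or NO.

YES

1. [xor_false →] ((~ (~ (1 ^ 0))) ^ 0)  →  (~ (~ (1 ^ 0)));  E1 = ((b & c) | (0 & (~ (~ (1 ^ 0)))))
2. [xor_false →] (1 ^ 0)  →  1;  E1 = ((b & c) | (0 & (~ (~ 1))))
3. [not_not →] (~ (~ 1))  →  1;  E1 = ((b & c) | (0 & 1))
4. [not_not ←] b  →  (~ (~ b));  E1 = (((~ (~ b)) & c) | (0 & 1))
5. [not_not ←] (~ (~ b))  →  (~ (~ (~ (~ b))));  E1 = (((~ (~ (~ (~ b)))) & c) | (0 & 1))
6. [not_not ←] (((~ (~ (~ (~ b)))) & c) | (0 & 1))  →  (~ (~ (((~ (~ (~ (~ b)))) & c) | (0 & 1))));  this is E2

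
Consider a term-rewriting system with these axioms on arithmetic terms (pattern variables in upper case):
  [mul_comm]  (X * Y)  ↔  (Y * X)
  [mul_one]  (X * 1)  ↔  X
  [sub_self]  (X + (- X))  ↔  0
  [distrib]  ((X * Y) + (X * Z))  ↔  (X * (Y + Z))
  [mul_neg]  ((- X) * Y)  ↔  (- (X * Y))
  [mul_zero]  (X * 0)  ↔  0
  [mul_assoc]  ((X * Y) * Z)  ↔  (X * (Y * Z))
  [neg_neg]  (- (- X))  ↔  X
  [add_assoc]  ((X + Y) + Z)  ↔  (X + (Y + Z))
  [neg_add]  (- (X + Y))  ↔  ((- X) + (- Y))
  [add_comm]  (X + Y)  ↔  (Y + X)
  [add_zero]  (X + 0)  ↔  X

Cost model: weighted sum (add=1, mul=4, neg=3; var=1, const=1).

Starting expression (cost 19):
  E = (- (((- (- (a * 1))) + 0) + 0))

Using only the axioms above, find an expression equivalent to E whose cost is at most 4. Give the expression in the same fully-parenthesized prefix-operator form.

(- a)   [cost 4]

step 1: mul_one (→) rewrites (a * 1) into a, now (- (((- (- a)) + 0) + 0))
step 2: add_zero (→) rewrites ((- (- a)) + 0) into (- (- a)), now (- ((- (- a)) + 0))
step 3: add_zero (→) rewrites ((- (- a)) + 0) into (- (- a)), now (- (- (- a)))
step 4: neg_neg (→) rewrites (- (- a)) into a, reaching cost 4 (bound 4)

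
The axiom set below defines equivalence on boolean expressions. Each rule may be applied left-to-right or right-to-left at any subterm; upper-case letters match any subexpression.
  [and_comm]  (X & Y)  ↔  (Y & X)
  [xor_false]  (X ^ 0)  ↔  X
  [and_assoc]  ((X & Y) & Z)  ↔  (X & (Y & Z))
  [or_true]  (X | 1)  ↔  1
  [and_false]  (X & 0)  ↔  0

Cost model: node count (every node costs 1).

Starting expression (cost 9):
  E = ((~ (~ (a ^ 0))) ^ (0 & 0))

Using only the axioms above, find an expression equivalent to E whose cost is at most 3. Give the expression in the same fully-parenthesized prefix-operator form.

(~ (~ a))   [cost 3]

1. [and_false →] (0 & 0)  →  0;  E = ((~ (~ (a ^ 0))) ^ 0)
2. [xor_false →] ((~ (~ (a ^ 0))) ^ 0)  →  (~ (~ (a ^ 0)))
3. [xor_false →] (a ^ 0)  →  a;  cost 3 ≤ 3, done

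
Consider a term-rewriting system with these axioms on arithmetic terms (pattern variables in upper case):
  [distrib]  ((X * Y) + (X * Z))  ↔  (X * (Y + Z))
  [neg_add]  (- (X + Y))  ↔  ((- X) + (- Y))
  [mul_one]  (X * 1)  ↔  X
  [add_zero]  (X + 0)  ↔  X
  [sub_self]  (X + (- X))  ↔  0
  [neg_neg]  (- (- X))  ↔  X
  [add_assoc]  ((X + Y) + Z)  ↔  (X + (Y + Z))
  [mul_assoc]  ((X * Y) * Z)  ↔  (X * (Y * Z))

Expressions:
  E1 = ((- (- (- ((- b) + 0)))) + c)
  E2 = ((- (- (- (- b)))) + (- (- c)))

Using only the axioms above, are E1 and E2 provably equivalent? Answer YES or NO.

YES

1. [add_zero →] ((- b) + 0)  →  (- b);  E1 = ((- (- (- (- b)))) + c)
2. [neg_neg →] (- (- (- b)))  →  (- b);  E1 = ((- (- b)) + c)
3. [neg_neg →] (- (- b))  →  b;  E1 = (b + c)
4. [neg_neg ←] c  →  (- (- c));  E1 = (b + (- (- c)))
5. [neg_neg ←] b  →  (- (- b));  E1 = ((- (- b)) + (- (- c)))
6. [neg_neg ←] (- b)  →  (- (- (- b)));  this is E2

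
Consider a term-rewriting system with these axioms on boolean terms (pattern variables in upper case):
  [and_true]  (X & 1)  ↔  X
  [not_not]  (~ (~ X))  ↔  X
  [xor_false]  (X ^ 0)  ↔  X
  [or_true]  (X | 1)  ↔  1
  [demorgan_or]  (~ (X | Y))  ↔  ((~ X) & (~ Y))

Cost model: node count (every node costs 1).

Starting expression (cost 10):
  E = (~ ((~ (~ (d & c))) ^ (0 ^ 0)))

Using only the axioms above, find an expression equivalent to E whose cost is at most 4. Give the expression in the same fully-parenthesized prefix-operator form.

step 1: xor_false (→) rewrites (0 ^ 0) into 0, now (~ ((~ (~ (d & c))) ^ 0))
step 2: xor_false (→) rewrites ((~ (~ (d & c))) ^ 0) into (~ (~ (d & c))), now (~ (~ (~ (d & c))))
step 3: not_not (→) rewrites (~ (~ (d & c))) into (d & c), reaching cost 4 (bound 4)

(~ (d & c))   [cost 4]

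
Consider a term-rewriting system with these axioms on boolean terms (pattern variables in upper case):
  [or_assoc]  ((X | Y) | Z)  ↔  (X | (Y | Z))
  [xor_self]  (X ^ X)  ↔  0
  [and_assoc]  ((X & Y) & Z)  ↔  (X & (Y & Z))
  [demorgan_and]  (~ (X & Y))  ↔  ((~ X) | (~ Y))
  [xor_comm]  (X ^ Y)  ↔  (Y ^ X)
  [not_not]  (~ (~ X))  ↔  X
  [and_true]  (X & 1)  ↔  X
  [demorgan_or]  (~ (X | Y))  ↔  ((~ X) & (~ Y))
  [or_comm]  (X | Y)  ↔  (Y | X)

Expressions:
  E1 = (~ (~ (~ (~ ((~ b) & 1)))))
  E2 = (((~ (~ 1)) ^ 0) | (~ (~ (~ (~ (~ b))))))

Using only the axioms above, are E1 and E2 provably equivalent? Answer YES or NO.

All listed rules preserve value, hence provable equivalence implies equal values everywhere; look for a separating assignment.
b=1 gives E1 ↦ 0, E2 ↦ 1; values differ ⇒ not provably equivalent.

NO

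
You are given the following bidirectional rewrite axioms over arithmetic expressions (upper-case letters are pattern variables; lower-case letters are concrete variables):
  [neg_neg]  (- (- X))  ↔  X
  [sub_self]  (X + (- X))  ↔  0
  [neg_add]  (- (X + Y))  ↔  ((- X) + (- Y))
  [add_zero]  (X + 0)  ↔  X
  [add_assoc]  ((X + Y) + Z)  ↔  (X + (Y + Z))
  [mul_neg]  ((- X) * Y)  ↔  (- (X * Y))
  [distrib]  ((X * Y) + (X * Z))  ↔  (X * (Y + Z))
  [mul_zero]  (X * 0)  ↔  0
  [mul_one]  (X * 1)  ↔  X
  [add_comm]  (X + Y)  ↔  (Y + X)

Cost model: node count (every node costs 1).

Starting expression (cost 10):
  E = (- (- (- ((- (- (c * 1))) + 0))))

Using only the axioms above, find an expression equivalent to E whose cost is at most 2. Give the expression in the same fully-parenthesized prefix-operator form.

1. [neg_neg →] (- (- (- ((- (- (c * 1))) + 0))))  →  (- ((- (- (c * 1))) + 0))
2. [add_zero →] ((- (- (c * 1))) + 0)  →  (- (- (c * 1)));  E = (- (- (- (c * 1))))
3. [neg_neg →] (- (- (- (c * 1))))  →  (- (c * 1))
4. [mul_one →] (c * 1)  →  c;  cost 2 ≤ 2, done

(- c)   [cost 2]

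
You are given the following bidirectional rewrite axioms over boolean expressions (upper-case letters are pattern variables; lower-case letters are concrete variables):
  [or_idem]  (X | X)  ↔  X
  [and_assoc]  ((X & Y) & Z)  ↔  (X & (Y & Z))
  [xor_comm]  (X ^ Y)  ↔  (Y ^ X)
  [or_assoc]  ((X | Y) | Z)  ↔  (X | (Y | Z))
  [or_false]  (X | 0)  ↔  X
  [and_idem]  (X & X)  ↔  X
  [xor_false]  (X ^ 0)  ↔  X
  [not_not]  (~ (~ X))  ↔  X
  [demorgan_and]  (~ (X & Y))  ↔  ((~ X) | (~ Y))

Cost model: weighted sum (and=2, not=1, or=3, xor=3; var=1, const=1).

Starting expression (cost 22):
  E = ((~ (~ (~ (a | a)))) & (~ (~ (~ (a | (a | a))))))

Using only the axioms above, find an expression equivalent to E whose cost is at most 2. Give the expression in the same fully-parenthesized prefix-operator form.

(~ a)   [cost 2]

step 1: or_idem (→) rewrites (a | a) into a, now ((~ (~ (~ (a | a)))) & (~ (~ (~ (a | a)))))
step 2: and_idem (→) rewrites ((~ (~ (~ (a | a)))) & (~ (~ (~ (a | a))))) into (~ (~ (~ (a | a))))
step 3: or_idem (→) rewrites (a | a) into a, now (~ (~ (~ a)))
step 4: not_not (→) rewrites (~ (~ a)) into a, reaching cost 2 (bound 2)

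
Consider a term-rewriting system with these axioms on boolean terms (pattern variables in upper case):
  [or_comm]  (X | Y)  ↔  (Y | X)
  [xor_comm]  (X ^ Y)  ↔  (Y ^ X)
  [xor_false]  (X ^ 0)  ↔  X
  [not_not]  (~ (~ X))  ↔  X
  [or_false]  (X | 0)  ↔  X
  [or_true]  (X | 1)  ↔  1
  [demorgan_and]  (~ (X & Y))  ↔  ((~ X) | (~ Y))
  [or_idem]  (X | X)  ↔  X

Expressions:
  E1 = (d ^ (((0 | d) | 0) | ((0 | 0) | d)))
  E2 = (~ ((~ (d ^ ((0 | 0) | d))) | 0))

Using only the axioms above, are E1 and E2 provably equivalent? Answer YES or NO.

1. [or_idem →] (0 | 0)  →  0;  E1 = (d ^ (((0 | d) | 0) | (0 | d)))
2. [or_false →] ((0 | d) | 0)  →  (0 | d);  E1 = (d ^ ((0 | d) | (0 | d)))
3. [or_idem →] ((0 | d) | (0 | d))  →  (0 | d);  E1 = (d ^ (0 | d))
4. [or_false ←] 0  →  (0 | 0);  E1 = (d ^ ((0 | 0) | d))
5. [not_not ←] (d ^ ((0 | 0) | d))  →  (~ (~ (d ^ ((0 | 0) | d))))
6. [or_false ←] (~ (d ^ ((0 | 0) | d)))  →  ((~ (d ^ ((0 | 0) | d))) | 0);  this is E2

YES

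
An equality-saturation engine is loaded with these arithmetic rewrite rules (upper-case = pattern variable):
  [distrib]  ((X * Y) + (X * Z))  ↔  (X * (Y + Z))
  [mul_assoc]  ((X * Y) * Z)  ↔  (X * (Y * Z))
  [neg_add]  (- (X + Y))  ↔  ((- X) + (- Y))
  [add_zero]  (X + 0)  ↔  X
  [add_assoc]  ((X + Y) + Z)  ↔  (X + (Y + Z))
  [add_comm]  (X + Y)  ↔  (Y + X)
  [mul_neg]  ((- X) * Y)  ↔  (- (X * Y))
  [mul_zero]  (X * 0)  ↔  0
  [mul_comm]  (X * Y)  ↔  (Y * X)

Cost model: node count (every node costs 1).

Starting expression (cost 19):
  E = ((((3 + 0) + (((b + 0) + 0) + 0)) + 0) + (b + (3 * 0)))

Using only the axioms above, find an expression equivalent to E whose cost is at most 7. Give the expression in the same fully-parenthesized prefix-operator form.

1. [add_zero →] (((3 + 0) + (((b + 0) + 0) + 0)) + 0)  →  ((3 + 0) + (((b + 0) + 0) + 0));  E = (((3 + 0) + (((b + 0) + 0) + 0)) + (b + (3 * 0)))
2. [add_zero →] (b + 0)  →  b;  E = (((3 + 0) + ((b + 0) + 0)) + (b + (3 * 0)))
3. [add_zero →] (b + 0)  →  b;  E = (((3 + 0) + (b + 0)) + (b + (3 * 0)))
4. [mul_zero →] (3 * 0)  →  0;  E = (((3 + 0) + (b + 0)) + (b + 0))
5. [add_zero →] (3 + 0)  →  3;  E = ((3 + (b + 0)) + (b + 0))
6. [add_zero →] (b + 0)  →  b;  cost 7 ≤ 7, done

((3 + b) + (b + 0))   [cost 7]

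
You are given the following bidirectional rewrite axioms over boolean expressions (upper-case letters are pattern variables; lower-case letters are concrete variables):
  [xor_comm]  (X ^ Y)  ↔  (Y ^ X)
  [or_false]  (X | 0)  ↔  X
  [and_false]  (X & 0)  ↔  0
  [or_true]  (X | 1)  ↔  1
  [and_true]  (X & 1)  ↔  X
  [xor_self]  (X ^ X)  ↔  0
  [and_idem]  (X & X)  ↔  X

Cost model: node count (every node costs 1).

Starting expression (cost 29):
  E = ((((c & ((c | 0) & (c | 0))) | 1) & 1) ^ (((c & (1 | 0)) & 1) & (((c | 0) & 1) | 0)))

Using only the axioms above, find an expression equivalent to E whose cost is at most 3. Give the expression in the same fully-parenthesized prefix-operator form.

1. [and_idem →] ((c | 0) & (c | 0))  →  (c | 0);  E = ((((c & (c | 0)) | 1) & 1) ^ (((c & (1 | 0)) & 1) & (((c | 0) & 1) | 0)))
2. [and_true →] ((c & (1 | 0)) & 1)  →  (c & (1 | 0));  E = ((((c & (c | 0)) | 1) & 1) ^ ((c & (1 | 0)) & (((c | 0) & 1) | 0)))
3. [or_false →] (((c | 0) & 1) | 0)  →  ((c | 0) & 1);  E = ((((c & (c | 0)) | 1) & 1) ^ ((c & (1 | 0)) & ((c | 0) & 1)))
4. [and_true →] ((c | 0) & 1)  →  (c | 0);  E = ((((c & (c | 0)) | 1) & 1) ^ ((c & (1 | 0)) & (c | 0)))
5. [or_false →] (c | 0)  →  c;  E = ((((c & (c | 0)) | 1) & 1) ^ ((c & (1 | 0)) & c))
6. [or_false →] (1 | 0)  →  1;  E = ((((c & (c | 0)) | 1) & 1) ^ ((c & 1) & c))
7. [and_true →] (((c & (c | 0)) | 1) & 1)  →  ((c & (c | 0)) | 1);  E = (((c & (c | 0)) | 1) ^ ((c & 1) & c))
8. [or_false →] (c | 0)  →  c;  E = (((c & c) | 1) ^ ((c & 1) & c))
9. [and_idem →] (c & c)  →  c;  E = ((c | 1) ^ ((c & 1) & c))
10. [or_true →] (c | 1)  →  1;  E = (1 ^ ((c & 1) & c))
11. [and_true →] (c & 1)  →  c;  E = (1 ^ (c & c))
12. [xor_comm →] (1 ^ (c & c))  →  ((c & c) ^ 1)
13. [and_idem →] (c & c)  →  c;  cost 3 ≤ 3, done

(c ^ 1)   [cost 3]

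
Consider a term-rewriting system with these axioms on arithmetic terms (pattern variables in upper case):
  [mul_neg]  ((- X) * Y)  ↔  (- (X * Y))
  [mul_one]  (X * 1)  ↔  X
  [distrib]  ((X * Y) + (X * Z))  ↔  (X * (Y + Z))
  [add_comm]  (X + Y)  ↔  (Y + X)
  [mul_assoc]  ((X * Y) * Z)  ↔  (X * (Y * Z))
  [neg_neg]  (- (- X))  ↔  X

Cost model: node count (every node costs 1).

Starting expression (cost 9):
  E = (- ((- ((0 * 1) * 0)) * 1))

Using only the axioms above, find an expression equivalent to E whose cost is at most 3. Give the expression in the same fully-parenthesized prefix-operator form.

step 1: mul_one (→) rewrites ((- ((0 * 1) * 0)) * 1) into (- ((0 * 1) * 0)), now (- (- ((0 * 1) * 0)))
step 2: neg_neg (→) rewrites (- (- ((0 * 1) * 0))) into ((0 * 1) * 0)
step 3: mul_one (→) rewrites (0 * 1) into 0, reaching cost 3 (bound 3)

(0 * 0)   [cost 3]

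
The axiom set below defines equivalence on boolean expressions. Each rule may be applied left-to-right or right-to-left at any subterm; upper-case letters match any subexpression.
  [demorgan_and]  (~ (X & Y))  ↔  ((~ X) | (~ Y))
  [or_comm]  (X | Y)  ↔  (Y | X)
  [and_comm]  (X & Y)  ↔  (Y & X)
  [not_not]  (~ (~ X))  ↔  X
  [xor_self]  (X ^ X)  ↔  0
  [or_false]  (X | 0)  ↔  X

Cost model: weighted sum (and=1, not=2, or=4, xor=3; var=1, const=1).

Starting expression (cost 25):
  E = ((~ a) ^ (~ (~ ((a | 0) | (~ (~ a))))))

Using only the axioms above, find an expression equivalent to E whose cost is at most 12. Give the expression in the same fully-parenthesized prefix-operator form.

(1) (~ (~ ((a | 0) | (~ (~ a)))))  =[not_not →]=  ((a | 0) | (~ (~ a)))    ⊢ ((~ a) ^ ((a | 0) | (~ (~ a))))
(2) (~ (~ a))  =[not_not →]=  a    ⊢ ((~ a) ^ ((a | 0) | a))
(3) (a | 0)  =[or_false →]=  a    ⊢ cost 12, within 12

((~ a) ^ (a | a))   [cost 12]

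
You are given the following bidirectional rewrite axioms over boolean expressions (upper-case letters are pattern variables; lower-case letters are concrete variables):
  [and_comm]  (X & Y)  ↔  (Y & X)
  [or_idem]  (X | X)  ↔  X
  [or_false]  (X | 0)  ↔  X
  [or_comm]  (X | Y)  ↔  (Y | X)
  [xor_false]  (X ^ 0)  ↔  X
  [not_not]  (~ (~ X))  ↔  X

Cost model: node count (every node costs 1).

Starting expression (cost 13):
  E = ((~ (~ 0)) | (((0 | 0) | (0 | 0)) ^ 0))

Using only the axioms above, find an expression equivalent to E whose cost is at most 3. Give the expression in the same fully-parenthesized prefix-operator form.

1. [or_idem →] ((0 | 0) | (0 | 0))  →  (0 | 0);  E = ((~ (~ 0)) | ((0 | 0) ^ 0))
2. [xor_false →] ((0 | 0) ^ 0)  →  (0 | 0);  E = ((~ (~ 0)) | (0 | 0))
3. [not_not →] (~ (~ 0))  →  0;  E = (0 | (0 | 0))
4. [or_false →] (0 | 0)  →  0;  cost 3 ≤ 3, done

(0 | 0)   [cost 3]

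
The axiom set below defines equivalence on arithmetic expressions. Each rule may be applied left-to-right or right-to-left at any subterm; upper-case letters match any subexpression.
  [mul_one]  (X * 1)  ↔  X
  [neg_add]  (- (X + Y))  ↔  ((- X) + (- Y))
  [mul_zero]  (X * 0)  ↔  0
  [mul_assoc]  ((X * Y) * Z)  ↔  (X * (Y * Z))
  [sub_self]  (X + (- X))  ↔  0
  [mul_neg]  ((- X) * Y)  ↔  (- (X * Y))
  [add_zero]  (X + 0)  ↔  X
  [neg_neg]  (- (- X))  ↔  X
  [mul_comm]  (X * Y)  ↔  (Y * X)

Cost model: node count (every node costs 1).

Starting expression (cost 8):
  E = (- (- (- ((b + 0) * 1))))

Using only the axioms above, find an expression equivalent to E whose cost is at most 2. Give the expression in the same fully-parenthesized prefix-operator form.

(1) ((b + 0) * 1)  =[mul_one →]=  (b + 0)    ⊢ (- (- (- (b + 0))))
(2) (b + 0)  =[add_zero →]=  b    ⊢ (- (- (- b)))
(3) (- (- (- b)))  =[neg_neg →]=  (- b)    ⊢ cost 2, within 2

(- b)   [cost 2]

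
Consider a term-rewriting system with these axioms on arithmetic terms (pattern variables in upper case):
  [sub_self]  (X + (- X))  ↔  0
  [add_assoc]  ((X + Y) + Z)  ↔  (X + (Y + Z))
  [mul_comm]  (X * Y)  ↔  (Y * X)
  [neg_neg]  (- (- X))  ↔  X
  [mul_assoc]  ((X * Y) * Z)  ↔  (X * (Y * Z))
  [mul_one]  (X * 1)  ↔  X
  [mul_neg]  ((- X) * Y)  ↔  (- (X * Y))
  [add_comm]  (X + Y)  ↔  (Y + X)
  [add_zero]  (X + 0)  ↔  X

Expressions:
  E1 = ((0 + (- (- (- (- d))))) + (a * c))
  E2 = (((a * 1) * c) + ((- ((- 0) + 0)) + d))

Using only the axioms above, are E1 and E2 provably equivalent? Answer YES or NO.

YES

step 1: add_comm (→) rewrites ((0 + (- (- (- (- d))))) + (a * c)) into ((a * c) + (0 + (- (- (- (- d))))))
step 2: neg_neg (→) rewrites (- (- (- (- d)))) into (- (- d)), now ((a * c) + (0 + (- (- d))))
step 3: neg_neg (→) rewrites (- (- d)) into d, now ((a * c) + (0 + d))
step 4: mul_one (←) rewrites a into (a * 1), now (((a * 1) * c) + (0 + d))
step 5: neg_neg (←) rewrites 0 into (- (- 0)), now (((a * 1) * c) + ((- (- 0)) + d))
step 6: add_zero (←) rewrites (- 0) into ((- 0) + 0), which is E2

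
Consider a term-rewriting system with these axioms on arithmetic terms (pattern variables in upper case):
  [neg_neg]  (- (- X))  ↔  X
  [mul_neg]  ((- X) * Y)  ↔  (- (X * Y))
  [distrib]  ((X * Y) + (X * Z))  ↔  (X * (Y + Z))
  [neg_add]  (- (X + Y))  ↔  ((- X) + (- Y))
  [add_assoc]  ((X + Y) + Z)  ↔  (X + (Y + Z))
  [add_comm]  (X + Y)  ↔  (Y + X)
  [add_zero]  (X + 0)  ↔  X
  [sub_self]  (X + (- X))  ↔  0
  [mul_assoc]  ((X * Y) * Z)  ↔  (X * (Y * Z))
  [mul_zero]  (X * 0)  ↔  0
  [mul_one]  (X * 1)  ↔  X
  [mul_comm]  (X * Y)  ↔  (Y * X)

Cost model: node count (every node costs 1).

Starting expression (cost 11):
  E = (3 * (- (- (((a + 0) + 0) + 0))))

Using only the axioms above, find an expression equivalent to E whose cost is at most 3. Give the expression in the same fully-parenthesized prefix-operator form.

(3 * a)   [cost 3]

(1) (- (- (((a + 0) + 0) + 0)))  =[neg_neg →]=  (((a + 0) + 0) + 0)    ⊢ (3 * (((a + 0) + 0) + 0))
(2) (((a + 0) + 0) + 0)  =[add_zero →]=  ((a + 0) + 0)    ⊢ (3 * ((a + 0) + 0))
(3) (a + 0)  =[add_zero →]=  a    ⊢ (3 * (a + 0))
(4) (a + 0)  =[add_zero →]=  a    ⊢ cost 3, within 3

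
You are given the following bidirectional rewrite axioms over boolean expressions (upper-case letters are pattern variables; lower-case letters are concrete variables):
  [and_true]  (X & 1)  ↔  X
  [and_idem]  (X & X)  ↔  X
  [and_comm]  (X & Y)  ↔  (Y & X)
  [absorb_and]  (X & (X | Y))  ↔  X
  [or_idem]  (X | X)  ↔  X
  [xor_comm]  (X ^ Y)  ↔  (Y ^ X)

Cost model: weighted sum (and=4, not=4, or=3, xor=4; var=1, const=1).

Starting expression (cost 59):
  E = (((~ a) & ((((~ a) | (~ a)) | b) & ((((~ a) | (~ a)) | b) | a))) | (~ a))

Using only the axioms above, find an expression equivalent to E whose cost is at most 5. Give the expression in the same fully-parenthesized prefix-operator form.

1. [absorb_and →] ((((~ a) | (~ a)) | b) & ((((~ a) | (~ a)) | b) | a))  →  (((~ a) | (~ a)) | b);  E = (((~ a) & (((~ a) | (~ a)) | b)) | (~ a))
2. [or_idem →] ((~ a) | (~ a))  →  (~ a);  E = (((~ a) & ((~ a) | b)) | (~ a))
3. [absorb_and →] ((~ a) & ((~ a) | b))  →  (~ a);  E = ((~ a) | (~ a))
4. [or_idem →] ((~ a) | (~ a))  →  (~ a);  cost 5 ≤ 5, done

(~ a)   [cost 5]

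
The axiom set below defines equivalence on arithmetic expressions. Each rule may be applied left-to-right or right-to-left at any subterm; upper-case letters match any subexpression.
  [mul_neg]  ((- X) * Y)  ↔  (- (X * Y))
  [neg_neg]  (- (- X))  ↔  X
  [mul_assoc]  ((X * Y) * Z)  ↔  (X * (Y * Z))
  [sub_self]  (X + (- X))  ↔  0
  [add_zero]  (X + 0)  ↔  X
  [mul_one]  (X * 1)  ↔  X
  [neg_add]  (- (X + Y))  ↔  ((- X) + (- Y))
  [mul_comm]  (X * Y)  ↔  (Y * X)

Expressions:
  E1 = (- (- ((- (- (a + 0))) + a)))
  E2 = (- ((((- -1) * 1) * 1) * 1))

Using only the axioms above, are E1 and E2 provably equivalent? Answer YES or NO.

All listed rules preserve value, hence provable equivalence implies equal values everywhere; look for a separating assignment.
a=0 gives E1 ↦ 0, E2 ↦ -1; values differ ⇒ not provably equivalent.

NO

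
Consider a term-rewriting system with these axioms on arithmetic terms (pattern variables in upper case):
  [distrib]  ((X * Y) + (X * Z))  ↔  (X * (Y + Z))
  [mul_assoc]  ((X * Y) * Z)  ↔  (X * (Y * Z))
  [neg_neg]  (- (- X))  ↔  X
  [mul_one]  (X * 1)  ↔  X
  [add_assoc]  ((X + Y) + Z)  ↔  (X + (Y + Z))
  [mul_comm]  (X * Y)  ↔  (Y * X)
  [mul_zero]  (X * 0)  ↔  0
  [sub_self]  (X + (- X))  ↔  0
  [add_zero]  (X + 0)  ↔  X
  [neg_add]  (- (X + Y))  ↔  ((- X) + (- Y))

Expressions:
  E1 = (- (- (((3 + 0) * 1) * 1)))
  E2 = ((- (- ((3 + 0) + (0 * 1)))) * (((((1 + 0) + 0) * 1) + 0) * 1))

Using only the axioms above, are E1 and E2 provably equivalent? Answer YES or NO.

1. [mul_one →] ((3 + 0) * 1)  →  (3 + 0);  E1 = (- (- ((3 + 0) * 1)))
2. [neg_neg →] (- (- ((3 + 0) * 1)))  →  ((3 + 0) * 1)
3. [add_zero ←] (3 + 0)  →  ((3 + 0) + 0);  E1 = (((3 + 0) + 0) * 1)
4. [add_zero ←] 1  →  (1 + 0);  E1 = (((3 + 0) + 0) * (1 + 0))
5. [mul_one ←] 1  →  (1 * 1);  E1 = (((3 + 0) + 0) * ((1 * 1) + 0))
6. [mul_one ←] ((1 * 1) + 0)  →  (((1 * 1) + 0) * 1);  E1 = (((3 + 0) + 0) * (((1 * 1) + 0) * 1))
7. [mul_one ←] 0  →  (0 * 1);  E1 = (((3 + 0) + (0 * 1)) * (((1 * 1) + 0) * 1))
8. [add_zero ←] 1  →  (1 + 0);  E1 = (((3 + 0) + (0 * 1)) * ((((1 + 0) * 1) + 0) * 1))
9. [neg_neg ←] ((3 + 0) + (0 * 1))  →  (- (- ((3 + 0) + (0 * 1))));  E1 = ((- (- ((3 + 0) + (0 * 1)))) * ((((1 + 0) * 1) + 0) * 1))
10. [add_zero ←] (1 + 0)  →  ((1 + 0) + 0);  this is E2

YES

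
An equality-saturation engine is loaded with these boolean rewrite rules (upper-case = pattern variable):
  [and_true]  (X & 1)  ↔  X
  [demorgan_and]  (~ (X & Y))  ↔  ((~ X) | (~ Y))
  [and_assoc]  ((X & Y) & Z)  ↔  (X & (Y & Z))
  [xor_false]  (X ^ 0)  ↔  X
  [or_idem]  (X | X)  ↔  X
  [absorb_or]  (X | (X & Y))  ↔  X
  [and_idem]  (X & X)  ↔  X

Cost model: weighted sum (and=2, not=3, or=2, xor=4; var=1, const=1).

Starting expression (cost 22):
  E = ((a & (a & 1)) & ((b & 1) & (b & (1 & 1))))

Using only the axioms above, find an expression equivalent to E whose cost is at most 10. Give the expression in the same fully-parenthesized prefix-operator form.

((a & a) & (b & 1))   [cost 10]

step 1: and_idem (→) rewrites (1 & 1) into 1, now ((a & (a & 1)) & ((b & 1) & (b & 1)))
step 2: and_true (→) rewrites (a & 1) into a, now ((a & a) & ((b & 1) & (b & 1)))
step 3: and_idem (→) rewrites ((b & 1) & (b & 1)) into (b & 1), reaching cost 10 (bound 10)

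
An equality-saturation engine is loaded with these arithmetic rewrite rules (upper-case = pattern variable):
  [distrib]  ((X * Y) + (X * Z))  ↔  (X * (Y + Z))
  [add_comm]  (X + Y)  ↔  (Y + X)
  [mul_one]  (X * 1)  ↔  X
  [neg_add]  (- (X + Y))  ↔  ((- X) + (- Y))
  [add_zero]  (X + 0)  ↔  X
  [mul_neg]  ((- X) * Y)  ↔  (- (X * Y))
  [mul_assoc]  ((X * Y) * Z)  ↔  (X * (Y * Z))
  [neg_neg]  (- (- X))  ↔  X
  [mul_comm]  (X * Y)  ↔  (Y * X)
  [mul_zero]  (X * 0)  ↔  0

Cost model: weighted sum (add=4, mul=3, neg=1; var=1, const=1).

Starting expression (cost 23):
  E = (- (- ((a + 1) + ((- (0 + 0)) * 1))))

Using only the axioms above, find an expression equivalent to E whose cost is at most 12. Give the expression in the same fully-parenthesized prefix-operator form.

((a + 1) + (- 0))   [cost 12]

step 1: mul_one (→) rewrites ((- (0 + 0)) * 1) into (- (0 + 0)), now (- (- ((a + 1) + (- (0 + 0)))))
step 2: add_zero (→) rewrites (0 + 0) into 0, now (- (- ((a + 1) + (- 0))))
step 3: neg_neg (→) rewrites (- (- ((a + 1) + (- 0)))) into ((a + 1) + (- 0)), reaching cost 12 (bound 12)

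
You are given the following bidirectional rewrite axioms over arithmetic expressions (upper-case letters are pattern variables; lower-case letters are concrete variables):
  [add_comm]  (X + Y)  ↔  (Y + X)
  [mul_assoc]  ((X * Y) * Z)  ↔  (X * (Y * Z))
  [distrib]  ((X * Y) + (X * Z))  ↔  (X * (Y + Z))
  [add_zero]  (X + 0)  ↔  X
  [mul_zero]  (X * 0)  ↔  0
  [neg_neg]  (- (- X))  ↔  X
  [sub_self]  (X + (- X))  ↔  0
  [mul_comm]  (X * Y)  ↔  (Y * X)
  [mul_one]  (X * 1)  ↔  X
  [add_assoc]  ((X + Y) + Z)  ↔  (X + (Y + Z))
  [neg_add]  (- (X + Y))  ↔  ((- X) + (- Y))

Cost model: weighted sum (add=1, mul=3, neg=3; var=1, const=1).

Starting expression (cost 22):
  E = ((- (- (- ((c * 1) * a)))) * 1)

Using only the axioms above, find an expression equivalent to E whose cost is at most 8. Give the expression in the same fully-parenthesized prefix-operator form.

1. [neg_neg →] (- (- ((c * 1) * a)))  →  ((c * 1) * a);  E = ((- ((c * 1) * a)) * 1)
2. [mul_one →] (c * 1)  →  c;  E = ((- (c * a)) * 1)
3. [mul_one →] ((- (c * a)) * 1)  →  (- (c * a));  cost 8 ≤ 8, done

(- (c * a))   [cost 8]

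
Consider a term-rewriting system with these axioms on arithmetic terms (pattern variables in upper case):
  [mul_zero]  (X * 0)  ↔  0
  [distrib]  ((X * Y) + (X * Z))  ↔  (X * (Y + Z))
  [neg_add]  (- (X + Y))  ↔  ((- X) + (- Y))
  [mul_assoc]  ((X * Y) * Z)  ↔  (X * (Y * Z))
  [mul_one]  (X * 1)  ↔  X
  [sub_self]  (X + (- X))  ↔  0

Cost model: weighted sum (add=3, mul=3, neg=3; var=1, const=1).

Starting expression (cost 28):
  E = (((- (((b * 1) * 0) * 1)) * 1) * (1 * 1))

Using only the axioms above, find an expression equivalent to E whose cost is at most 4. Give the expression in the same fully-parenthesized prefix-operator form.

step 1: mul_one (→) rewrites ((- (((b * 1) * 0) * 1)) * 1) into (- (((b * 1) * 0) * 1)), now ((- (((b * 1) * 0) * 1)) * (1 * 1))
step 2: mul_one (→) rewrites (1 * 1) into 1, now ((- (((b * 1) * 0) * 1)) * 1)
step 3: mul_one (→) rewrites (b * 1) into b, now ((- ((b * 0) * 1)) * 1)
step 4: mul_one (→) rewrites ((- ((b * 0) * 1)) * 1) into (- ((b * 0) * 1))
step 5: mul_one (→) rewrites ((b * 0) * 1) into (b * 0), now (- (b * 0))
step 6: mul_zero (→) rewrites (b * 0) into 0, reaching cost 4 (bound 4)

(- 0)   [cost 4]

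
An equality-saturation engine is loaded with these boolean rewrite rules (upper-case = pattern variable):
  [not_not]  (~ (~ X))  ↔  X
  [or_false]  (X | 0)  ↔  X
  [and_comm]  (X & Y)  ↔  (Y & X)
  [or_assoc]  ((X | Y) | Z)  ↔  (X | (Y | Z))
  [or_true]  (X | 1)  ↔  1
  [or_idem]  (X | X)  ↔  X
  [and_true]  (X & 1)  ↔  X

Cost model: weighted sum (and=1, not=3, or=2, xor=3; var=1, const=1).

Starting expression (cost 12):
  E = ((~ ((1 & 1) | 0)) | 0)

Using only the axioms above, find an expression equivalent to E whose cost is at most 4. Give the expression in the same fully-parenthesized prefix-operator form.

1. [or_false →] ((1 & 1) | 0)  →  (1 & 1);  E = ((~ (1 & 1)) | 0)
2. [or_false →] ((~ (1 & 1)) | 0)  →  (~ (1 & 1))
3. [and_true →] (1 & 1)  →  1;  cost 4 ≤ 4, done

(~ 1)   [cost 4]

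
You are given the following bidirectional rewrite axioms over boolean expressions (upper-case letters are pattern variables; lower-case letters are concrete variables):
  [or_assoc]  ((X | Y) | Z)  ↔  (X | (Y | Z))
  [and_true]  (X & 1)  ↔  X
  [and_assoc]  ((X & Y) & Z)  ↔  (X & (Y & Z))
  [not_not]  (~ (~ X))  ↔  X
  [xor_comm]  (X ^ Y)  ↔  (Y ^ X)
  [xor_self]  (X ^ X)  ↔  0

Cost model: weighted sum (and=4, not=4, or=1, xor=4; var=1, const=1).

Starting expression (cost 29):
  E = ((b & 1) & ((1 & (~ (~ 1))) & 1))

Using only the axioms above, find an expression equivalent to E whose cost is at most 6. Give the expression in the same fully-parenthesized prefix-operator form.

1. [not_not →] (~ (~ 1))  →  1;  E = ((b & 1) & ((1 & 1) & 1))
2. [and_true →] (1 & 1)  →  1;  E = ((b & 1) & (1 & 1))
3. [and_true →] (1 & 1)  →  1;  E = ((b & 1) & 1)
4. [and_true →] ((b & 1) & 1)  →  (b & 1);  cost 6 ≤ 6, done

(b & 1)   [cost 6]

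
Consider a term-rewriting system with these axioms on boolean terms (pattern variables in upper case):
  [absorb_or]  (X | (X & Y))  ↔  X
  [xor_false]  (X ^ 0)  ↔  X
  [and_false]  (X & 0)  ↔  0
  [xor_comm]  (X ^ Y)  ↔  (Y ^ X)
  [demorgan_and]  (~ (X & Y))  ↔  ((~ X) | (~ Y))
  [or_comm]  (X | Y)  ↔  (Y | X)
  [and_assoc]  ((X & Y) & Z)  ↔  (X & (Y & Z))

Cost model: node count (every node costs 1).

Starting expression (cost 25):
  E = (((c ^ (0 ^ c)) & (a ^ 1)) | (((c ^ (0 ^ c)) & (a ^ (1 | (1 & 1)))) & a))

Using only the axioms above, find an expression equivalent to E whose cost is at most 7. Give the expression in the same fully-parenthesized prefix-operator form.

1. [absorb_or →] (1 | (1 & 1))  →  1;  E = (((c ^ (0 ^ c)) & (a ^ 1)) | (((c ^ (0 ^ c)) & (a ^ 1)) & a))
2. [absorb_or →] (((c ^ (0 ^ c)) & (a ^ 1)) | (((c ^ (0 ^ c)) & (a ^ 1)) & a))  →  ((c ^ (0 ^ c)) & (a ^ 1))
3. [xor_comm →] (0 ^ c)  →  (c ^ 0);  E = ((c ^ (c ^ 0)) & (a ^ 1))
4. [xor_false →] (c ^ 0)  →  c;  cost 7 ≤ 7, done

((c ^ c) & (a ^ 1))   [cost 7]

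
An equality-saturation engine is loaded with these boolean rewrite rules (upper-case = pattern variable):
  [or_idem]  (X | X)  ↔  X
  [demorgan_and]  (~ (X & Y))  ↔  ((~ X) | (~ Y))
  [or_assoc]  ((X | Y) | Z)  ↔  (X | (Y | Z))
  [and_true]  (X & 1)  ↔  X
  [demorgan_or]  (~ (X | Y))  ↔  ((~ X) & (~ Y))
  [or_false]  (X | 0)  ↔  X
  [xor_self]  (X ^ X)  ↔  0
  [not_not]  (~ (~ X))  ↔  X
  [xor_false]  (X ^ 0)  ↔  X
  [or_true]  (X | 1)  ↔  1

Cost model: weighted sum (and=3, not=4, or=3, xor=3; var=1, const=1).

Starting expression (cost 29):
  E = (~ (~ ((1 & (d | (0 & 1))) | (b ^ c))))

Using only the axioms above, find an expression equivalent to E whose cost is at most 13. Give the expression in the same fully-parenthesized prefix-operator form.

1. [not_not →] (~ (~ ((1 & (d | (0 & 1))) | (b ^ c))))  →  ((1 & (d | (0 & 1))) | (b ^ c))
2. [and_true →] (0 & 1)  →  0;  E = ((1 & (d | 0)) | (b ^ c))
3. [or_false →] (d | 0)  →  d;  cost 13 ≤ 13, done

((1 & d) | (b ^ c))   [cost 13]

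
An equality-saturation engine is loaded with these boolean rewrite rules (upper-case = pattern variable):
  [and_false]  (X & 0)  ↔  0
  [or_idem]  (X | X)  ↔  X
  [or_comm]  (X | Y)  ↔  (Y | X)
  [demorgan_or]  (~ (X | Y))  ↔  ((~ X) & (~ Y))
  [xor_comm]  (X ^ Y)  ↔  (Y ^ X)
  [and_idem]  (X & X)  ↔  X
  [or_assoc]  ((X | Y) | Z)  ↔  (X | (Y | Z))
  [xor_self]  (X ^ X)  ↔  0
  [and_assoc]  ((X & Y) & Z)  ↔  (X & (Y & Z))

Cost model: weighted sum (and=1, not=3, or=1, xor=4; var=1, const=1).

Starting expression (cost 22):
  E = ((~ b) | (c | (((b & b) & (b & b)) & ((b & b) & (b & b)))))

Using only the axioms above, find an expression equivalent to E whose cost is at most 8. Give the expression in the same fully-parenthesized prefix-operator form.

((~ b) | (c | b))   [cost 8]

step 1: and_idem (→) rewrites (((b & b) & (b & b)) & ((b & b) & (b & b))) into ((b & b) & (b & b)), now ((~ b) | (c | ((b & b) & (b & b))))
step 2: and_idem (→) rewrites ((b & b) & (b & b)) into (b & b), now ((~ b) | (c | (b & b)))
step 3: and_idem (→) rewrites (b & b) into b, reaching cost 8 (bound 8)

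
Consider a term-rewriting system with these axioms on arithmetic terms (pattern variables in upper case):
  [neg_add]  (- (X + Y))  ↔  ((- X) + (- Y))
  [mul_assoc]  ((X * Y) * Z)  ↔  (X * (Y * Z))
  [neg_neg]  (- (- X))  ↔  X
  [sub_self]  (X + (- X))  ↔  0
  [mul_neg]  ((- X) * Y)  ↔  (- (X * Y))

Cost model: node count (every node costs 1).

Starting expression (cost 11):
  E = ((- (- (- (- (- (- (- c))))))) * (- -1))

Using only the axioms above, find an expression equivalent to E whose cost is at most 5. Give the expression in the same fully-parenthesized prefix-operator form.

((- c) * (- -1))   [cost 5]

step 1: neg_neg (→) rewrites (- (- (- (- c)))) into (- (- c)), now ((- (- (- (- (- c))))) * (- -1))
step 2: neg_neg (→) rewrites (- (- (- (- (- c))))) into (- (- (- c))), now ((- (- (- c))) * (- -1))
step 3: neg_neg (→) rewrites (- (- (- c))) into (- c), reaching cost 5 (bound 5)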